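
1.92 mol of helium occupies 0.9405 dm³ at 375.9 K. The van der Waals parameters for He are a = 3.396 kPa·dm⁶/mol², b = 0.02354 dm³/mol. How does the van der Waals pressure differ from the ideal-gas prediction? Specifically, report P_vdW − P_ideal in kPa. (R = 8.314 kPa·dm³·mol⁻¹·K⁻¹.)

Ideal: P_ideal = nRT/V = (1.92)(8.314)(375.9)/0.9405 = 6380.06 kPa
vdW: P = nRT/(V − nb) − a n²/V² = 6000.45/0.895303 − 12.5190/0.884540 = 6702.14 − 14.1531 = 6687.99 kPa
ΔP = 6687.99 − 6380.06 = 307.9 kPa

ΔP ≈ 307.9 kPa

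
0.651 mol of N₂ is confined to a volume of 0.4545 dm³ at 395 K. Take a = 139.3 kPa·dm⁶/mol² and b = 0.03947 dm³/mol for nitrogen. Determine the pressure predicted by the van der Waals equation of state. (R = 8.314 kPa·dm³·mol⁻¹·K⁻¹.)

P = nRT/(V − nb) − a n²/V²
nRT/(V − nb) = (0.651)(8.314)(395)/(0.4545 − 0.651×0.03947) = 2137.9/0.42881 = 4985.7 kPa
a n²/V² = (139.3)(0.651)²/(0.4545)² = 285.79 kPa
P = 4985.7 − 285.79 = 4700 kPa

P ≈ 4700 kPa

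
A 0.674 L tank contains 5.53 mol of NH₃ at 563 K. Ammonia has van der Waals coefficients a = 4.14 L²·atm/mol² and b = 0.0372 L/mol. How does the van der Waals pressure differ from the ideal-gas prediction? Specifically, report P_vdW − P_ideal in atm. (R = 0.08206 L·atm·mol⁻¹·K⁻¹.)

ΔP ≈ -112.2 atm

Ideal: P_ideal = nRT/V = (5.53)(0.08206)(563)/0.674 = 379.058 atm
vdW: P = nRT/(V − nb) − a n²/V² = 255.485/0.468284 − 126.605/0.454276 = 545.577 − 278.696 = 266.881 atm
ΔP = 266.881 − 379.058 = -112.2 atm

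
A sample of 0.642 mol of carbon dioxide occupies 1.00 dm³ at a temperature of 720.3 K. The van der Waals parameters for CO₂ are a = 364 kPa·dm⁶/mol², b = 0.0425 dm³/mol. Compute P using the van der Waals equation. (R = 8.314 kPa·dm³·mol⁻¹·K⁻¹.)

P = nRT/(V − nb) − a n²/V²
nRT/(V − nb) = (0.642)(8.314)(720.3)/(1.00 − 0.642×0.0425) = 3844.7/0.97272 = 3952.5 kPa
a n²/V² = (364)(0.642)²/(1.00)² = 150.03 kPa
P = 3952.5 − 150.03 = 3802 kPa

P ≈ 3802 kPa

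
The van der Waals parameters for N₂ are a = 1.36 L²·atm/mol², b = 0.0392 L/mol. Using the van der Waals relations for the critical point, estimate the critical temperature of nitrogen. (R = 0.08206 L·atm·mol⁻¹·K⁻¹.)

For a van der Waals gas, T_c = 8a/(27Rb).
T_c = 8×1.36/(27×0.08206×0.0392) = 10.880/0.086852 = 125.3 K

T_c ≈ 125.3 K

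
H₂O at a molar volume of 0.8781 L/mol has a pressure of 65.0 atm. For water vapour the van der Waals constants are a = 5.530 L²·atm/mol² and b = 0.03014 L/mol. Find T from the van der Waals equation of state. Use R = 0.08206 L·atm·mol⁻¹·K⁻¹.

T = (P + a/V_m²)(V_m − b)/R
P + a/V_m² = 65.0 + 5.530/(0.8781)² = 72.172 atm
V_m − b = 0.8781 − 0.03014 = 0.84796 L/mol
T = (72.172)(0.84796)/0.08206 = 745.8 K

T ≈ 745.8 K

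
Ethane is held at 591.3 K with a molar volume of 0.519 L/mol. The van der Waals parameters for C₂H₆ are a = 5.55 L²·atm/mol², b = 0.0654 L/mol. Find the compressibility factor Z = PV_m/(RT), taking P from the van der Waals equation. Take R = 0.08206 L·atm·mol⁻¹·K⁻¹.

P = RT/(V_m − b) − a/V_m² = (0.08206)(591.3)/(0.519 − 0.0654) − 5.55/(0.519)²
  = 48.522/0.45360 − 20.604 = 106.97 − 20.604 = 86.37 atm
Z = PV_m/(RT) = (86.37)(0.519)/((0.08206)(591.3)) = 44.826/48.522 = 0.9238

Z ≈ 0.9238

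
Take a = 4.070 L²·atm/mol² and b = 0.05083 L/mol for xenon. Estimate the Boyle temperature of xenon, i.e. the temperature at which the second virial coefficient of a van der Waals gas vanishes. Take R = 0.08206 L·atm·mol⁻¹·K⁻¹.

T_B ≈ 975.8 K

For a van der Waals gas the second virial coefficient B₂ = b − a/(RT) vanishes at T_B = a/(Rb).
T_B = 4.070/(0.08206×0.05083) = 4.070/0.0041711 = 975.8 K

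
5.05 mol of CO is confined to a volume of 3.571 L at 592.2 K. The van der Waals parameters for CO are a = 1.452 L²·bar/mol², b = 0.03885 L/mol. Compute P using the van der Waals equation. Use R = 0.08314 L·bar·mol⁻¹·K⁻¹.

P = nRT/(V − nb) − a n²/V²
nRT/(V − nb) = (5.05)(0.08314)(592.2)/(3.571 − 5.05×0.03885) = 248.64/3.3748 = 73.675 bar
a n²/V² = (1.452)(5.05)²/(3.571)² = 2.9038 bar
P = 73.675 − 2.9038 = 70.77 bar

P ≈ 70.77 bar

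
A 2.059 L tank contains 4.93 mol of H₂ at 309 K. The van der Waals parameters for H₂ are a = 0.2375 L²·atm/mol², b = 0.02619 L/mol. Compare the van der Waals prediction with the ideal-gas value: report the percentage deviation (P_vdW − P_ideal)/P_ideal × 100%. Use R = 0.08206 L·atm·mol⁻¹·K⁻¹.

Ideal: P_ideal = nRT/V = (4.93)(0.08206)(309)/2.059 = 60.7128 atm
vdW: P = nRT/(V − nb) − a n²/V² = 125.008/1.92988 − 5.77241/4.23948 = 64.7750 − 1.36158 = 63.4134 atm
% deviation = (63.4134 − 60.7128)/60.7128 × 100% = 4.45%

4.45 %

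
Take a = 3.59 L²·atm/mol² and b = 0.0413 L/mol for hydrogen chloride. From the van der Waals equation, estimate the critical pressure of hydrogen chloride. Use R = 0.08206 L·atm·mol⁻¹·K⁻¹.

For a van der Waals gas, P_c = a/(27b²).
P_c = 3.59/(27×(0.0413)²) = 3.59/0.046054 = 77.95 atm

P_c ≈ 77.95 atm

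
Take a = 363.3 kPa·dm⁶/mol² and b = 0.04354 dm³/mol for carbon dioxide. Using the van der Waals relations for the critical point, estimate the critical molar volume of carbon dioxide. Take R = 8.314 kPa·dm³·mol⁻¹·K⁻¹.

For a van der Waals gas, V_m,c = 3b.
V_m,c = 3×0.04354 = 0.1306 dm³/mol

V_m,c ≈ 0.1306 dm³/mol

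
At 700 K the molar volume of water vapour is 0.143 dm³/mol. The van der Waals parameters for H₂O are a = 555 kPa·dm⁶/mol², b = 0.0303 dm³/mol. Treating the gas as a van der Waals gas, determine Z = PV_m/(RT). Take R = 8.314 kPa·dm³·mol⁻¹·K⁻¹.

Z ≈ 0.6020

P = RT/(V_m − b) − a/V_m² = (8.314)(700)/(0.143 − 0.0303) − 555/(0.143)²
  = 5819.8/0.11270 − 27141 = 51640 − 27141 = 24499 kPa
Z = PV_m/(RT) = (24499)(0.143)/((8.314)(700)) = 3503.4/5819.8 = 0.6020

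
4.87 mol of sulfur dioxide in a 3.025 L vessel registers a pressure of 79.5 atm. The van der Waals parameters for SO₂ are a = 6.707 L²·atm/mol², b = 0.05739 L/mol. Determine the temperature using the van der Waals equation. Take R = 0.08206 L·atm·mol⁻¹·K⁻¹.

T = (P + a n²/V²)(V − nb)/(nR)
P + a n²/V² = 79.5 + (6.707)(4.87)²/(3.025)² = 96.883 atm
V − nb = 3.025 − (4.87)(0.05739) = 2.7455 L
T = (96.883)(2.7455)/((4.87)(0.08206)) = 665.6 K

T ≈ 665.6 K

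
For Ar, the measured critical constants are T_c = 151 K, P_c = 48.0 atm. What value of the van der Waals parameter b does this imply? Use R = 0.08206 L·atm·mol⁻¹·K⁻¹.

From T_c = 8a/(27Rb) and P_c = a/(27b²): b = R T_c/(8 P_c).
b = (0.08206)(151)/(8×48.0) = 12.391/384.00 = 0.03227 L/mol

b ≈ 0.03227 L/mol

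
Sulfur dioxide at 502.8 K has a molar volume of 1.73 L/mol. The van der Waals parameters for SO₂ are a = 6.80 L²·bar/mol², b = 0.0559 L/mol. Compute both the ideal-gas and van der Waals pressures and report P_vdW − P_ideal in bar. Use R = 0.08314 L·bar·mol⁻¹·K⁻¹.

ΔP ≈ -1.465 bar

Ideal: P_ideal = RT/V_m = (0.08314)(502.8)/1.73 = 24.1635 bar
vdW: P = RT/(V_m − b) − a/V_m² = 41.8028/1.67410 − 6.80/2.99290 = 24.9703 − 2.27204 = 22.6983 bar
ΔP = 22.6983 − 24.1635 = -1.465 bar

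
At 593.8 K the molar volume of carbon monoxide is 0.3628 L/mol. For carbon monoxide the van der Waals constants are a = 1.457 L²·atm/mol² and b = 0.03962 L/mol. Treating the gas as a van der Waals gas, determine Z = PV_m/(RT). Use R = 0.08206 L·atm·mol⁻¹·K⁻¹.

P = RT/(V_m − b) − a/V_m² = (0.08206)(593.8)/(0.3628 − 0.03962) − 1.457/(0.3628)²
  = 48.727/0.32318 − 11.069 = 150.77 − 11.069 = 139.70 atm
Z = PV_m/(RT) = (139.70)(0.3628)/((0.08206)(593.8)) = 50.683/48.727 = 1.040

Z ≈ 1.040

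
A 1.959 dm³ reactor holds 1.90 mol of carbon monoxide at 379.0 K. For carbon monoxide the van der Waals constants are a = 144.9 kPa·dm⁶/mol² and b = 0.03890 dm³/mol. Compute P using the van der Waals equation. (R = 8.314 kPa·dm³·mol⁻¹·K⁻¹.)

P = nRT/(V − nb) − a n²/V²
nRT/(V − nb) = (1.90)(8.314)(379.0)/(1.959 − 1.90×0.03890) = 5986.9/1.8851 = 3175.9 kPa
a n²/V² = (144.9)(1.90)²/(1.959)² = 136.30 kPa
P = 3175.9 − 136.30 = 3040 kPa

P ≈ 3040 kPa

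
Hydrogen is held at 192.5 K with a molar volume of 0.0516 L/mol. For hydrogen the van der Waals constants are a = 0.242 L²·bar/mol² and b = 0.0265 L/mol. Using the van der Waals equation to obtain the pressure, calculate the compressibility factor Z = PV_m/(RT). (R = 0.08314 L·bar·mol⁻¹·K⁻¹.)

Z ≈ 1.763

P = RT/(V_m − b) − a/V_m² = (0.08314)(192.5)/(0.0516 − 0.0265) − 0.242/(0.0516)²
  = 16.004/0.025100 − 90.890 = 637.61 − 90.890 = 546.72 bar
Z = PV_m/(RT) = (546.72)(0.0516)/((0.08314)(192.5)) = 28.211/16.004 = 1.763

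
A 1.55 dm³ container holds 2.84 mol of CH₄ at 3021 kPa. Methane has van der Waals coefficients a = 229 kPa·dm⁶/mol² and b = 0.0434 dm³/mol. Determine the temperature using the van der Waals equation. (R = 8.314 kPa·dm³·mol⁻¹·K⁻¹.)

T ≈ 229.0 K

T = (P + a n²/V²)(V − nb)/(nR)
P + a n²/V² = 3021 + (229)(2.84)²/(1.55)² = 3789.8 kPa
V − nb = 1.55 − (2.84)(0.0434) = 1.4267 dm³
T = (3789.8)(1.4267)/((2.84)(8.314)) = 229.0 K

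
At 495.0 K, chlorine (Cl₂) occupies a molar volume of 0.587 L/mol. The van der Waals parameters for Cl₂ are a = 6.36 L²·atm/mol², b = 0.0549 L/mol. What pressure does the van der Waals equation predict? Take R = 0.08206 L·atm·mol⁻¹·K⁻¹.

P ≈ 57.88 atm

P = RT/(V_m − b) − a/V_m²
RT/(V_m − b) = (0.08206)(495.0)/(0.587 − 0.0549) = 40.620/0.53210 = 76.339 atm
a/V_m² = 6.36/(0.587)² = 18.458 atm
P = 76.339 − 18.458 = 57.88 atm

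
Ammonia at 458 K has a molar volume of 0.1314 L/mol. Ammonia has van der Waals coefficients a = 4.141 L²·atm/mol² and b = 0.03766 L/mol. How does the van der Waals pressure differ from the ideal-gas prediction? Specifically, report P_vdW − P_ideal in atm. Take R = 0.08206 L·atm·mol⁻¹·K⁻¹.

ΔP ≈ -124.9 atm

Ideal: P_ideal = RT/V_m = (0.08206)(458)/0.1314 = 286.023 atm
vdW: P = RT/(V_m − b) − a/V_m² = 37.5835/0.0937400 − 4.141/0.0172660 = 400.933 − 239.836 = 161.097 atm
ΔP = 161.097 − 286.023 = -124.9 atm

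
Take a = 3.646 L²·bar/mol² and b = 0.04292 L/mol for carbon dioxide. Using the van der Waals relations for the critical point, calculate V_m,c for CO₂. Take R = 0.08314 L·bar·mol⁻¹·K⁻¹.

For a van der Waals gas, V_m,c = 3b.
V_m,c = 3×0.04292 = 0.1288 L/mol

V_m,c ≈ 0.1288 L/mol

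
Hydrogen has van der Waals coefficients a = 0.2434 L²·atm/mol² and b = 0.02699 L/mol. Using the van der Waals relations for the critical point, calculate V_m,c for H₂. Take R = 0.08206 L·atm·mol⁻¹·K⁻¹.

For a van der Waals gas, V_m,c = 3b.
V_m,c = 3×0.02699 = 0.08097 L/mol

V_m,c ≈ 0.08097 L/mol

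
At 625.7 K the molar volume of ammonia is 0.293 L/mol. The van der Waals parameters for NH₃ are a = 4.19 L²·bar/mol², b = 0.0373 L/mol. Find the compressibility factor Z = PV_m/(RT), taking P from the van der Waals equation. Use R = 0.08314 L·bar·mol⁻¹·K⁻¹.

Z ≈ 0.8710

P = RT/(V_m − b) − a/V_m² = (0.08314)(625.7)/(0.293 − 0.0373) − 4.19/(0.293)²
  = 52.021/0.25570 − 48.807 = 203.45 − 48.807 = 154.64 bar
Z = PV_m/(RT) = (154.64)(0.293)/((0.08314)(625.7)) = 45.310/52.021 = 0.8710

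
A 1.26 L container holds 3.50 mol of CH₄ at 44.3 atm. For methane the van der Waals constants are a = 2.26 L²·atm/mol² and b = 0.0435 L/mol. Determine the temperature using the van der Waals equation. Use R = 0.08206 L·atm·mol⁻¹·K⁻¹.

T ≈ 238.1 K

T = (P + a n²/V²)(V − nb)/(nR)
P + a n²/V² = 44.3 + (2.26)(3.50)²/(1.26)² = 61.738 atm
V − nb = 1.26 − (3.50)(0.0435) = 1.1078 L
T = (61.738)(1.1078)/((3.50)(0.08206)) = 238.1 K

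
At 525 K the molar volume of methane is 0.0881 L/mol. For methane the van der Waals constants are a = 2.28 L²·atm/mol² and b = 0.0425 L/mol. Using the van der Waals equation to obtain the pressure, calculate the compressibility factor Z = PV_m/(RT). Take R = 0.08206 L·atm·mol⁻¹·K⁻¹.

P = RT/(V_m − b) − a/V_m² = (0.08206)(525)/(0.0881 − 0.0425) − 2.28/(0.0881)²
  = 43.082/0.045600 − 293.75 = 944.78 − 293.75 = 651.03 atm
Z = PV_m/(RT) = (651.03)(0.0881)/((0.08206)(525)) = 57.356/43.082 = 1.331

Z ≈ 1.331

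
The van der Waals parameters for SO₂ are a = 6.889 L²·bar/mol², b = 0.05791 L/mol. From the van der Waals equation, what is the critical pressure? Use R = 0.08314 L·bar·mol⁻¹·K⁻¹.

P_c ≈ 76.08 bar

For a van der Waals gas, P_c = a/(27b²).
P_c = 6.889/(27×(0.05791)²) = 6.889/0.090546 = 76.08 bar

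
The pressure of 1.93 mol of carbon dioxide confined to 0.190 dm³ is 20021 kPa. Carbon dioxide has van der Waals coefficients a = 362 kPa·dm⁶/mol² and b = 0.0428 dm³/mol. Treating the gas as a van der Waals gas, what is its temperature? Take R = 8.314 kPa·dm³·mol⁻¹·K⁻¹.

T = (P + a n²/V²)(V − nb)/(nR)
P + a n²/V² = 20021 + (362)(1.93)²/(0.190)² = 57373 kPa
V − nb = 0.190 − (1.93)(0.0428) = 0.10740 dm³
T = (57373)(0.10740)/((1.93)(8.314)) = 384.0 K

T ≈ 384.0 K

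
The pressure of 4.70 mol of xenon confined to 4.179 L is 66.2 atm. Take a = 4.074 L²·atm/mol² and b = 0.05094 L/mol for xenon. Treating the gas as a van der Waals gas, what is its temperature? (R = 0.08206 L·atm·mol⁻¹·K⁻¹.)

T = (P + a n²/V²)(V − nb)/(nR)
P + a n²/V² = 66.2 + (4.074)(4.70)²/(4.179)² = 71.353 atm
V − nb = 4.179 − (4.70)(0.05094) = 3.9396 L
T = (71.353)(3.9396)/((4.70)(0.08206)) = 728.8 K

T ≈ 728.8 K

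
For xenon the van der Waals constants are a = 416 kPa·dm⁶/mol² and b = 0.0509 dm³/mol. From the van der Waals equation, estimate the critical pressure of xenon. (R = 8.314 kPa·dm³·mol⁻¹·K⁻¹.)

For a van der Waals gas, P_c = a/(27b²).
P_c = 416/(27×(0.0509)²) = 416/0.069952 = 5947 kPa

P_c ≈ 5947 kPa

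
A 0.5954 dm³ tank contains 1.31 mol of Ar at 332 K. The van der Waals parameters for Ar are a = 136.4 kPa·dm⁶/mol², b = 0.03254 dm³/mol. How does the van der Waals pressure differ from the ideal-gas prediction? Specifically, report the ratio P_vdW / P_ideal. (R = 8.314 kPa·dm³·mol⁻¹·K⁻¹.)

P_vdW / P_ideal ≈ 0.9684

Ideal: P_ideal = nRT/V = (1.31)(8.314)(332)/0.5954 = 6073.10 kPa
vdW: P = nRT/(V − nb) − a n²/V² = 3615.92/0.552773 − 234.076/0.354501 = 6541.42 − 660.297 = 5881.12 kPa
Ratio = 5881.12/6073.10 = 0.9684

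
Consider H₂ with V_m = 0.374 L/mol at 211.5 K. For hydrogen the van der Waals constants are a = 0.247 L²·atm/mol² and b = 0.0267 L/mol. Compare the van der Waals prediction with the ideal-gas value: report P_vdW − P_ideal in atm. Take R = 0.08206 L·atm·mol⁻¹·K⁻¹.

Ideal: P_ideal = RT/V_m = (0.08206)(211.5)/0.374 = 46.4056 atm
vdW: P = RT/(V_m − b) − a/V_m² = 17.3557/0.347300 − 0.247/0.139876 = 49.9732 − 1.76585 = 48.2074 atm
ΔP = 48.2074 − 46.4056 = 1.802 atm

ΔP ≈ 1.802 atm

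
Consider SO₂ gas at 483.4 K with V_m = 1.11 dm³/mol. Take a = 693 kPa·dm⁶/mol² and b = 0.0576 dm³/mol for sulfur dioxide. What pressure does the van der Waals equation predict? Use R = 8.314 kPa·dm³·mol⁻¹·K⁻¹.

P ≈ 3256 kPa

P = RT/(V_m − b) − a/V_m²
RT/(V_m − b) = (8.314)(483.4)/(1.11 − 0.0576) = 4019.0/1.0524 = 3818.9 kPa
a/V_m² = 693/(1.11)² = 562.45 kPa
P = 3818.9 − 562.45 = 3256 kPa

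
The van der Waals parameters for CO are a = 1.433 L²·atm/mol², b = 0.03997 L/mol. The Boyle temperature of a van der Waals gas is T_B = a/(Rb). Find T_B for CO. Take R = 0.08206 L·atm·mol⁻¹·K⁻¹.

T_B ≈ 436.9 K

For a van der Waals gas the second virial coefficient B₂ = b − a/(RT) vanishes at T_B = a/(Rb).
T_B = 1.433/(0.08206×0.03997) = 1.433/0.0032799 = 436.9 K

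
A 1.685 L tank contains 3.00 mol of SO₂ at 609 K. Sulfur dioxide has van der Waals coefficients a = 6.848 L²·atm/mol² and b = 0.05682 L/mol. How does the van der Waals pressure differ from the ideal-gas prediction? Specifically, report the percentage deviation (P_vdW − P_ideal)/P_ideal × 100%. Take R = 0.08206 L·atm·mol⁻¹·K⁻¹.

Ideal: P_ideal = nRT/V = (3.00)(0.08206)(609)/1.685 = 88.9754 atm
vdW: P = nRT/(V − nb) − a n²/V² = 149.924/1.51454 − 61.6320/2.83923 = 98.9898 − 21.7073 = 77.2825 atm
% deviation = (77.2825 − 88.9754)/88.9754 × 100% = -13.14%

-13.14 %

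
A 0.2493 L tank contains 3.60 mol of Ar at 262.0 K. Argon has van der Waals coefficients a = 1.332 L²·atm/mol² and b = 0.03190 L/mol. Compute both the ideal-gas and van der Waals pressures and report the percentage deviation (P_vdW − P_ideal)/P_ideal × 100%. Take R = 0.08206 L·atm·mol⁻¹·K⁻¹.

-4.06 %

Ideal: P_ideal = nRT/V = (3.60)(0.08206)(262.0)/0.2493 = 310.465 atm
vdW: P = nRT/(V − nb) − a n²/V² = 77.3990/0.134460 − 17.2627/0.0621505 = 575.628 − 277.756 = 297.872 atm
% deviation = (297.872 − 310.465)/310.465 × 100% = -4.06%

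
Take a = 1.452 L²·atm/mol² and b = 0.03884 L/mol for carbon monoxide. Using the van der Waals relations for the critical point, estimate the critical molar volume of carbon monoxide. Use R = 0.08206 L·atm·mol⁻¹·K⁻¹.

For a van der Waals gas, V_m,c = 3b.
V_m,c = 3×0.03884 = 0.1165 L/mol

V_m,c ≈ 0.1165 L/mol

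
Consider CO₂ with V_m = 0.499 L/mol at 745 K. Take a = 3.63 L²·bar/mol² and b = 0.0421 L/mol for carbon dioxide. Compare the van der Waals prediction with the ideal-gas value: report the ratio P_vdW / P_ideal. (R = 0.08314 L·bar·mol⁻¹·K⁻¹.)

Ideal: P_ideal = RT/V_m = (0.08314)(745)/0.499 = 124.127 bar
vdW: P = RT/(V_m − b) − a/V_m² = 61.9393/0.456900 − 3.63/0.249001 = 135.564 − 14.5783 = 120.986 bar
Ratio = 120.986/124.127 = 0.9747

P_vdW / P_ideal ≈ 0.9747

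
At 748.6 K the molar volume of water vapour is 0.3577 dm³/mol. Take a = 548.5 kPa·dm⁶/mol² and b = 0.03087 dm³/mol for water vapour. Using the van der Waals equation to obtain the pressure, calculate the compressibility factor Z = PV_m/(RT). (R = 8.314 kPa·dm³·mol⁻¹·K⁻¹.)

Z ≈ 0.8481

P = RT/(V_m − b) − a/V_m² = (8.314)(748.6)/(0.3577 − 0.03087) − 548.5/(0.3577)²
  = 6223.9/0.32683 − 4286.9 = 19043 − 4286.9 = 14756 kPa
Z = PV_m/(RT) = (14756)(0.3577)/((8.314)(748.6)) = 5278.2/6223.9 = 0.8481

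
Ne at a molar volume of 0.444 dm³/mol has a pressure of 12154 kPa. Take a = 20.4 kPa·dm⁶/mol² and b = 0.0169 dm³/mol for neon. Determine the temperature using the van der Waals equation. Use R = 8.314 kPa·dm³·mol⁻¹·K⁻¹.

T = (P + a/V_m²)(V_m − b)/R
P + a/V_m² = 12154 + 20.4/(0.444)² = 12257 kPa
V_m − b = 0.444 − 0.0169 = 0.42710 dm³/mol
T = (12257)(0.42710)/8.314 = 629.7 K

T ≈ 629.7 K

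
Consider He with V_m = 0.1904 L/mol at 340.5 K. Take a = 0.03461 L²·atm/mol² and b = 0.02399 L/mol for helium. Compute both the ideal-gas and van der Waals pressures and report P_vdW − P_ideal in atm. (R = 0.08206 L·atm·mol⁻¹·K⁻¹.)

ΔP ≈ 20.20 atm

Ideal: P_ideal = RT/V_m = (0.08206)(340.5)/0.1904 = 146.751 atm
vdW: P = RT/(V_m − b) − a/V_m² = 27.9414/0.166410 − 0.03461/0.0362522 = 167.907 − 0.954701 = 166.952 atm
ΔP = 166.952 − 146.751 = 20.20 atm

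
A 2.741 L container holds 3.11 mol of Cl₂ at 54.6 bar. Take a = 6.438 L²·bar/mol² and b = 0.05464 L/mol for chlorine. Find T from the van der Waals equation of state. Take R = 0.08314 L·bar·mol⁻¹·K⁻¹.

T ≈ 625.3 K

T = (P + a n²/V²)(V − nb)/(nR)
P + a n²/V² = 54.6 + (6.438)(3.11)²/(2.741)² = 62.888 bar
V − nb = 2.741 − (3.11)(0.05464) = 2.5711 L
T = (62.888)(2.5711)/((3.11)(0.08314)) = 625.3 K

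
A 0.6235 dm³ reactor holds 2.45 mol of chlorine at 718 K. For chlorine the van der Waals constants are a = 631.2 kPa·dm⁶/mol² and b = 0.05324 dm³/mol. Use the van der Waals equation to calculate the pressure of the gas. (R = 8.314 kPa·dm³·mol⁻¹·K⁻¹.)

P = nRT/(V − nb) − a n²/V²
nRT/(V − nb) = (2.45)(8.314)(718)/(0.6235 − 2.45×0.05324) = 14625/0.49306 = 29662 kPa
a n²/V² = (631.2)(2.45)²/(0.6235)² = 9746.0 kPa
P = 29662 − 9746.0 = 19916 kPa

P ≈ 19916 kPa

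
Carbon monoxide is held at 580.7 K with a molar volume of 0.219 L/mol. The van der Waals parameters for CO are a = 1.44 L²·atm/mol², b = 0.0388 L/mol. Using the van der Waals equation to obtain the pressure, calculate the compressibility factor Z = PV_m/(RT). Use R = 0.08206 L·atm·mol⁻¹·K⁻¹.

Z ≈ 1.077

P = RT/(V_m − b) − a/V_m² = (0.08206)(580.7)/(0.219 − 0.0388) − 1.44/(0.219)²
  = 47.652/0.18020 − 30.024 = 264.44 − 30.024 = 234.42 atm
Z = PV_m/(RT) = (234.42)(0.219)/((0.08206)(580.7)) = 51.338/47.652 = 1.077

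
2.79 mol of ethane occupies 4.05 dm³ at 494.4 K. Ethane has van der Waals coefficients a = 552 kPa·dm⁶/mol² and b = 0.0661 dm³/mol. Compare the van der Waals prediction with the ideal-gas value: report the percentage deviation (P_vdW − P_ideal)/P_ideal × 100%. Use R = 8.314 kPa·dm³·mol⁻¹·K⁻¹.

Ideal: P_ideal = nRT/V = (2.79)(8.314)(494.4)/4.05 = 2831.64 kPa
vdW: P = nRT/(V − nb) − a n²/V² = 11468.1/3.86558 − 4296.82/16.4025 = 2966.72 − 261.961 = 2704.76 kPa
% deviation = (2704.76 − 2831.64)/2831.64 × 100% = -4.48%

-4.48 %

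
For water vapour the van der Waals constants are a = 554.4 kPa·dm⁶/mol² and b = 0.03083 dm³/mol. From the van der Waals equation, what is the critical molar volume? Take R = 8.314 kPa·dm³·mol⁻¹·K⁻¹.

For a van der Waals gas, V_m,c = 3b.
V_m,c = 3×0.03083 = 0.09249 dm³/mol

V_m,c ≈ 0.09249 dm³/mol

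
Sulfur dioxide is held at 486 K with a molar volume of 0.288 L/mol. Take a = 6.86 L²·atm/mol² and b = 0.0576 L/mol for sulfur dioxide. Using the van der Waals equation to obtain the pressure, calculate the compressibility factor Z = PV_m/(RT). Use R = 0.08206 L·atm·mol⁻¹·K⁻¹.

P = RT/(V_m − b) − a/V_m² = (0.08206)(486)/(0.288 − 0.0576) − 6.86/(0.288)²
  = 39.881/0.23040 − 82.706 = 173.09 − 82.706 = 90.38 atm
Z = PV_m/(RT) = (90.38)(0.288)/((0.08206)(486)) = 26.029/39.881 = 0.6527

Z ≈ 0.6527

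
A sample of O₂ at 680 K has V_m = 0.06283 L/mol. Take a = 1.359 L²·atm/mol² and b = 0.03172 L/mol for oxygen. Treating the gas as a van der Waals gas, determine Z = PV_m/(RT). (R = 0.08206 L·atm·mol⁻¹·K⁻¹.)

P = RT/(V_m − b) − a/V_m² = (0.08206)(680)/(0.06283 − 0.03172) − 1.359/(0.06283)²
  = 55.801/0.031110 − 344.26 = 1793.7 − 344.26 = 1449.4 atm
Z = PV_m/(RT) = (1449.4)(0.06283)/((0.08206)(680)) = 91.066/55.801 = 1.632

Z ≈ 1.632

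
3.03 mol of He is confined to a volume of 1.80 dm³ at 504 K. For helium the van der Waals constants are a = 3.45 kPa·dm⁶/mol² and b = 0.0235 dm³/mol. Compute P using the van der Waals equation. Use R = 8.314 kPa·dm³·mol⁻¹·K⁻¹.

P ≈ 7334 kPa

P = nRT/(V − nb) − a n²/V²
nRT/(V − nb) = (3.03)(8.314)(504)/(1.80 − 3.03×0.0235) = 12696/1.7288 = 7343.8 kPa
a n²/V² = (3.45)(3.03)²/(1.80)² = 9.7760 kPa
P = 7343.8 − 9.7760 = 7334 kPa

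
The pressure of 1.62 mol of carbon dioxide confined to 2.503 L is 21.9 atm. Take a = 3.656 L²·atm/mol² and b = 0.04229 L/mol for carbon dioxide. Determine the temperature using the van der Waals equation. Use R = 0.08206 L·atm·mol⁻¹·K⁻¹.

T = (P + a n²/V²)(V − nb)/(nR)
P + a n²/V² = 21.9 + (3.656)(1.62)²/(2.503)² = 23.431 atm
V − nb = 2.503 − (1.62)(0.04229) = 2.4345 L
T = (23.431)(2.4345)/((1.62)(0.08206)) = 429.1 K

T ≈ 429.1 K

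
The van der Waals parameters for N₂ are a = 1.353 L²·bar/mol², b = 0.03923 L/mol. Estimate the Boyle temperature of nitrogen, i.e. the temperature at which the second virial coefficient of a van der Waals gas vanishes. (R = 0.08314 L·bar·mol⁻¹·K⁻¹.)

T_B ≈ 414.8 K

For a van der Waals gas the second virial coefficient B₂ = b − a/(RT) vanishes at T_B = a/(Rb).
T_B = 1.353/(0.08314×0.03923) = 1.353/0.0032616 = 414.8 K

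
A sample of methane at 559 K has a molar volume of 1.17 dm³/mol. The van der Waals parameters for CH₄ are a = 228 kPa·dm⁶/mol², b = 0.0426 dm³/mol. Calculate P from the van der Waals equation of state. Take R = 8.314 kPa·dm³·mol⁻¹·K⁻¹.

P ≈ 3956 kPa

P = RT/(V_m − b) − a/V_m²
RT/(V_m − b) = (8.314)(559)/(1.17 − 0.0426) = 4647.5/1.1274 = 4122.3 kPa
a/V_m² = 228/(1.17)² = 166.56 kPa
P = 4122.3 − 166.56 = 3956 kPa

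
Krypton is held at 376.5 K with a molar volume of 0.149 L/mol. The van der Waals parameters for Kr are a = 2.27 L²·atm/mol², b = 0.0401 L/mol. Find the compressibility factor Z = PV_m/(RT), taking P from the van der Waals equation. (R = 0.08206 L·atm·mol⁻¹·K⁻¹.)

Z ≈ 0.8751

P = RT/(V_m − b) − a/V_m² = (0.08206)(376.5)/(0.149 − 0.0401) − 2.27/(0.149)²
  = 30.896/0.10890 − 102.25 = 283.71 − 102.25 = 181.46 atm
Z = PV_m/(RT) = (181.46)(0.149)/((0.08206)(376.5)) = 27.038/30.896 = 0.8751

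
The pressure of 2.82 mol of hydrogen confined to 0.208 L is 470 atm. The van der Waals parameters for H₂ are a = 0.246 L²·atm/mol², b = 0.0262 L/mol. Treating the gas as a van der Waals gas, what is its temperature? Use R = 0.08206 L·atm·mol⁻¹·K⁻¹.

T = (P + a n²/V²)(V − nb)/(nR)
P + a n²/V² = 470 + (0.246)(2.82)²/(0.208)² = 515.22 atm
V − nb = 0.208 − (2.82)(0.0262) = 0.13412 L
T = (515.22)(0.13412)/((2.82)(0.08206)) = 298.6 K

T ≈ 298.6 K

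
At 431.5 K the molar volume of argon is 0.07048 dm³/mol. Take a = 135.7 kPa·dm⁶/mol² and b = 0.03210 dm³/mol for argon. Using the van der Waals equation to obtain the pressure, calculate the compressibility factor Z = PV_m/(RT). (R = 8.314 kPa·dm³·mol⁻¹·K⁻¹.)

P = RT/(V_m − b) − a/V_m² = (8.314)(431.5)/(0.07048 − 0.03210) − 135.7/(0.07048)²
  = 3587.5/0.038380 − 27318 = 93473 − 27318 = 66155 kPa
Z = PV_m/(RT) = (66155)(0.07048)/((8.314)(431.5)) = 4662.6/3587.5 = 1.300

Z ≈ 1.300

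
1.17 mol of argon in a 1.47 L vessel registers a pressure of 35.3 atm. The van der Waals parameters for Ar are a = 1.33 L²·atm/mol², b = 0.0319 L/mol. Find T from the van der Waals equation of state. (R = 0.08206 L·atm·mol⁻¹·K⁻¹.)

T = (P + a n²/V²)(V − nb)/(nR)
P + a n²/V² = 35.3 + (1.33)(1.17)²/(1.47)² = 36.143 atm
V − nb = 1.47 − (1.17)(0.0319) = 1.4327 L
T = (36.143)(1.4327)/((1.17)(0.08206)) = 539.3 K

T ≈ 539.3 K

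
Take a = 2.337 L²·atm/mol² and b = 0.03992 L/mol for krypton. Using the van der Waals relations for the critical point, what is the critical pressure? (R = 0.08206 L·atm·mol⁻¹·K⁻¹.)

P_c ≈ 54.31 atm

For a van der Waals gas, P_c = a/(27b²).
P_c = 2.337/(27×(0.03992)²) = 2.337/0.043027 = 54.31 atm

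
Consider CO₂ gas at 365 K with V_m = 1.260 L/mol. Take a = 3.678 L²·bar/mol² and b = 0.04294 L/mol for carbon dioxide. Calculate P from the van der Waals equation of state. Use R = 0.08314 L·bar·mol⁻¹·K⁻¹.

P ≈ 22.62 bar

P = RT/(V_m − b) − a/V_m²
RT/(V_m − b) = (0.08314)(365)/(1.260 − 0.04294) = 30.346/1.2171 = 24.933 bar
a/V_m² = 3.678/(1.260)² = 2.3167 bar
P = 24.933 − 2.3167 = 22.62 bar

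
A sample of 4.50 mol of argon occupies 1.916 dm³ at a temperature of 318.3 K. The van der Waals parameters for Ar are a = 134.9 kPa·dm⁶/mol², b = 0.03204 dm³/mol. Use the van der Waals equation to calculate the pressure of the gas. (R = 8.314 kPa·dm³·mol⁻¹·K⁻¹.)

P ≈ 5977 kPa

P = nRT/(V − nb) − a n²/V²
nRT/(V − nb) = (4.50)(8.314)(318.3)/(1.916 − 4.50×0.03204) = 11909/1.7718 = 6721.4 kPa
a n²/V² = (134.9)(4.50)²/(1.916)² = 744.13 kPa
P = 6721.4 − 744.13 = 5977 kPa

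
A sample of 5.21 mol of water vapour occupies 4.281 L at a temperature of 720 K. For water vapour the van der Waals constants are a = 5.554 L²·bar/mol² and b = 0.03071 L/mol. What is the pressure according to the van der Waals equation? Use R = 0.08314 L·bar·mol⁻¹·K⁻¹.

P = nRT/(V − nb) − a n²/V²
nRT/(V − nb) = (5.21)(0.08314)(720)/(4.281 − 5.21×0.03071) = 311.87/4.1210 = 75.678 bar
a n²/V² = (5.554)(5.21)²/(4.281)² = 8.2260 bar
P = 75.678 − 8.2260 = 67.45 bar

P ≈ 67.45 bar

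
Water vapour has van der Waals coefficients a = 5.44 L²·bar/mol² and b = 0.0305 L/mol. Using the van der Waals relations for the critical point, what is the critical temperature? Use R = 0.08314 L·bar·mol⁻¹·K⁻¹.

T_c ≈ 635.6 K

For a van der Waals gas, T_c = 8a/(27Rb).
T_c = 8×5.44/(27×0.08314×0.0305) = 43.520/0.068466 = 635.6 K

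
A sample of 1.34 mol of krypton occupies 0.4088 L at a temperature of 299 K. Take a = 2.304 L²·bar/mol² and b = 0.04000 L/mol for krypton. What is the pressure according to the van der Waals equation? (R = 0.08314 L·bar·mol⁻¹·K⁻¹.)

P ≈ 69.03 bar

P = nRT/(V − nb) − a n²/V²
nRT/(V − nb) = (1.34)(0.08314)(299)/(0.4088 − 1.34×0.04000) = 33.311/0.35520 = 93.781 bar
a n²/V² = (2.304)(1.34)²/(0.4088)² = 24.755 bar
P = 93.781 − 24.755 = 69.03 bar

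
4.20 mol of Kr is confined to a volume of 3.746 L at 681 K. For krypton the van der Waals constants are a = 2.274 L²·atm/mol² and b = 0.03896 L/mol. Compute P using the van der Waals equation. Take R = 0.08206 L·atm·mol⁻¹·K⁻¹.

P ≈ 62.66 atm

P = nRT/(V − nb) − a n²/V²
nRT/(V − nb) = (4.20)(0.08206)(681)/(3.746 − 4.20×0.03896) = 234.71/3.5824 = 65.518 atm
a n²/V² = (2.274)(4.20)²/(3.746)² = 2.8586 atm
P = 65.518 − 2.8586 = 62.66 atm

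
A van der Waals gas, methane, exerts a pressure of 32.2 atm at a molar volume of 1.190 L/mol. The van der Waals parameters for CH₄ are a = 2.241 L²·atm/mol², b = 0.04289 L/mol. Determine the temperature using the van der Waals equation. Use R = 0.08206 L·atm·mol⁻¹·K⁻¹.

T = (P + a/V_m²)(V_m − b)/R
P + a/V_m² = 32.2 + 2.241/(1.190)² = 33.783 atm
V_m − b = 1.190 − 0.04289 = 1.1471 L/mol
T = (33.783)(1.1471)/0.08206 = 472.2 K

T ≈ 472.2 K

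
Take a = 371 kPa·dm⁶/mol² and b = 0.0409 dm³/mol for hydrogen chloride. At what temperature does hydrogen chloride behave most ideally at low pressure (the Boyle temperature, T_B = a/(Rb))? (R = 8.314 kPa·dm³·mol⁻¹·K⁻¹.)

For a van der Waals gas the second virial coefficient B₂ = b − a/(RT) vanishes at T_B = a/(Rb).
T_B = 371/(8.314×0.0409) = 371/0.34004 = 1091 K

T_B ≈ 1091 K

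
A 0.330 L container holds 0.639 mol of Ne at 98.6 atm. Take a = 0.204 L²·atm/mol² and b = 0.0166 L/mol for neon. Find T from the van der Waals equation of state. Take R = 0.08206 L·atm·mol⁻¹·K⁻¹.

T = (P + a n²/V²)(V − nb)/(nR)
P + a n²/V² = 98.6 + (0.204)(0.639)²/(0.330)² = 99.365 atm
V − nb = 0.330 − (0.639)(0.0166) = 0.31939 L
T = (99.365)(0.31939)/((0.639)(0.08206)) = 605.2 K

T ≈ 605.2 K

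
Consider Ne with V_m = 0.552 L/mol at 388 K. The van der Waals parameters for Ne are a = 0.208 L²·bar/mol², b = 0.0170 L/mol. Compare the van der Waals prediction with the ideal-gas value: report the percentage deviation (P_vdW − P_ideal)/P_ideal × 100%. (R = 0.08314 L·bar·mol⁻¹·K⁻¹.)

Ideal: P_ideal = RT/V_m = (0.08314)(388)/0.552 = 58.4390 bar
vdW: P = RT/(V_m − b) − a/V_m² = 32.2583/0.535000 − 0.208/0.304704 = 60.2959 − 0.682630 = 59.6133 bar
% deviation = (59.6133 − 58.4390)/58.4390 × 100% = 2.01%

2.01 %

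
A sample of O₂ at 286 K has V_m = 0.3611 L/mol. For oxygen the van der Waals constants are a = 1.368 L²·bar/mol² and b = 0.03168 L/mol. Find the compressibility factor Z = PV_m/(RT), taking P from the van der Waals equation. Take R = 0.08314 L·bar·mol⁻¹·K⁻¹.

P = RT/(V_m − b) − a/V_m² = (0.08314)(286)/(0.3611 − 0.03168) − 1.368/(0.3611)²
  = 23.778/0.32942 − 10.491 = 72.181 − 10.491 = 61.690 bar
Z = PV_m/(RT) = (61.690)(0.3611)/((0.08314)(286)) = 22.276/23.778 = 0.9368

Z ≈ 0.9368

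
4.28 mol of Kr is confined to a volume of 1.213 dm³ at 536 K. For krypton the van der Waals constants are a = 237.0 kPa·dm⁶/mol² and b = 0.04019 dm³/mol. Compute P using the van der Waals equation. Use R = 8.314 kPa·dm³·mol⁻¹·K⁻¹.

P ≈ 15371 kPa

P = nRT/(V − nb) − a n²/V²
nRT/(V − nb) = (4.28)(8.314)(536)/(1.213 − 4.28×0.04019) = 19073/1.0410 = 18322 kPa
a n²/V² = (237.0)(4.28)²/(1.213)² = 2950.6 kPa
P = 18322 − 2950.6 = 15371 kPa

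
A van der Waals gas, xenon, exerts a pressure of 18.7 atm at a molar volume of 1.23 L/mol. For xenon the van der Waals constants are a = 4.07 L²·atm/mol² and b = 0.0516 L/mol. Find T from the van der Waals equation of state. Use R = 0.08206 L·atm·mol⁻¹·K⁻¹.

T ≈ 307.2 K

T = (P + a/V_m²)(V_m − b)/R
P + a/V_m² = 18.7 + 4.07/(1.23)² = 21.390 atm
V_m − b = 1.23 − 0.0516 = 1.1784 L/mol
T = (21.390)(1.1784)/0.08206 = 307.2 K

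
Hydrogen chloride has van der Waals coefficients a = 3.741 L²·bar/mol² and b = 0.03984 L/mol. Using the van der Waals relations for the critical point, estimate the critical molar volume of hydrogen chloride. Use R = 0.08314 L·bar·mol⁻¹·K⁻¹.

For a van der Waals gas, V_m,c = 3b.
V_m,c = 3×0.03984 = 0.1195 L/mol

V_m,c ≈ 0.1195 L/mol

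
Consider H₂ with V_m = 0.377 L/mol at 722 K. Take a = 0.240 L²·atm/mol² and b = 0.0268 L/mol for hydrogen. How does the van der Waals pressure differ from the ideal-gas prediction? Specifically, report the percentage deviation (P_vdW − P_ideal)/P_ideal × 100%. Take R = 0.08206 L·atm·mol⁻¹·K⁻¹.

6.58 %

Ideal: P_ideal = RT/V_m = (0.08206)(722)/0.377 = 157.155 atm
vdW: P = RT/(V_m − b) − a/V_m² = 59.2473/0.350200 − 0.240/0.142129 = 169.181 − 1.68861 = 167.492 atm
% deviation = (167.492 − 157.155)/157.155 × 100% = 6.58%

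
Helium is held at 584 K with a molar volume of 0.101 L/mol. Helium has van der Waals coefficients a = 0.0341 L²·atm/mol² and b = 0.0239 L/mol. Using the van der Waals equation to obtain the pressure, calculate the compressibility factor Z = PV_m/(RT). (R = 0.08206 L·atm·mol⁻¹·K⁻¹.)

Z ≈ 1.303

P = RT/(V_m − b) − a/V_m² = (0.08206)(584)/(0.101 − 0.0239) − 0.0341/(0.101)²
  = 47.923/0.077100 − 3.3428 = 621.57 − 3.3428 = 618.23 atm
Z = PV_m/(RT) = (618.23)(0.101)/((0.08206)(584)) = 62.441/47.923 = 1.303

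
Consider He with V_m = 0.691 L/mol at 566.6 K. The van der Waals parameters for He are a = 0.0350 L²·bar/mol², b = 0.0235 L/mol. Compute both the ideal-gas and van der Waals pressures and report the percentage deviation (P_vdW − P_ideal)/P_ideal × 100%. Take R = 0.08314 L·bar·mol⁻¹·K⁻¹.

Ideal: P_ideal = RT/V_m = (0.08314)(566.6)/0.691 = 68.1724 bar
vdW: P = RT/(V_m − b) − a/V_m² = 47.1071/0.667500 − 0.0350/0.477481 = 70.5724 − 0.0733013 = 70.4991 bar
% deviation = (70.4991 − 68.1724)/68.1724 × 100% = 3.41%

3.41 %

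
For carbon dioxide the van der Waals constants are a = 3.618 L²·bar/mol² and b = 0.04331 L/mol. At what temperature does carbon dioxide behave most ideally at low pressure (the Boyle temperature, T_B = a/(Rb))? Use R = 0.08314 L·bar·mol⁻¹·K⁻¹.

T_B ≈ 1005 K

For a van der Waals gas the second virial coefficient B₂ = b − a/(RT) vanishes at T_B = a/(Rb).
T_B = 3.618/(0.08314×0.04331) = 3.618/0.0036008 = 1005 K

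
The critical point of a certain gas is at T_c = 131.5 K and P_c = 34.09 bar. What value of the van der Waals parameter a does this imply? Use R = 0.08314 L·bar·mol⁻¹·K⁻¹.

From T_c = 8a/(27Rb) and P_c = a/(27b²): a = 27 R² T_c²/(64 P_c).
a = 27×(0.08314)²×(131.5)²/(64×34.09) = 3227.3/2181.8 = 1.479 L²·bar/mol²

a ≈ 1.479 L²·bar/mol²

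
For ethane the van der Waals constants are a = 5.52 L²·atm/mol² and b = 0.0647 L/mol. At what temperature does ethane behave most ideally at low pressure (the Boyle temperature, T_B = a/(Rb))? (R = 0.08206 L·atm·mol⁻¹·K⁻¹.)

T_B ≈ 1040 K

For a van der Waals gas the second virial coefficient B₂ = b − a/(RT) vanishes at T_B = a/(Rb).
T_B = 5.52/(0.08206×0.0647) = 5.52/0.0053093 = 1040 K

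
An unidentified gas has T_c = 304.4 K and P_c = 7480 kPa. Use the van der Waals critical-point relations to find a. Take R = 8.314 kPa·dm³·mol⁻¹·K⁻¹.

a ≈ 361.2 kPa·dm⁶/mol²

From T_c = 8a/(27Rb) and P_c = a/(27b²): a = 27 R² T_c²/(64 P_c).
a = 27×(8.314)²×(304.4)²/(64×7480) = 172931099/478720 = 361.2 kPa·dm⁶/mol²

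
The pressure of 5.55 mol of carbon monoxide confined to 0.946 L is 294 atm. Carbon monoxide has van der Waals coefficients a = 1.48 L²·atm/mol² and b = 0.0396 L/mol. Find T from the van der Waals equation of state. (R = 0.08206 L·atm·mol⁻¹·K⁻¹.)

T = (P + a n²/V²)(V − nb)/(nR)
P + a n²/V² = 294 + (1.48)(5.55)²/(0.946)² = 344.94 atm
V − nb = 0.946 − (5.55)(0.0396) = 0.72622 L
T = (344.94)(0.72622)/((5.55)(0.08206)) = 550.0 K

T ≈ 550.0 K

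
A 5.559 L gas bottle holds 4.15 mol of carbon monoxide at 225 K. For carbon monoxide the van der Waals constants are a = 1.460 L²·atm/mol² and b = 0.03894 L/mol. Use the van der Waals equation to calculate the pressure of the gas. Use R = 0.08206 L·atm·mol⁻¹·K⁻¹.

P = nRT/(V − nb) − a n²/V²
nRT/(V − nb) = (4.15)(0.08206)(225)/(5.559 − 4.15×0.03894) = 76.624/5.3974 = 14.196 atm
a n²/V² = (1.460)(4.15)²/(5.559)² = 0.81368 atm
P = 14.196 − 0.81368 = 13.38 atm

P ≈ 13.38 atm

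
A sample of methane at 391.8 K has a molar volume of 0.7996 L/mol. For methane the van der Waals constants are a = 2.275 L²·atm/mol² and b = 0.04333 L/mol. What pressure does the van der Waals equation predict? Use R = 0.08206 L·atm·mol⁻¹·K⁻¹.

P ≈ 38.95 atm

P = RT/(V_m − b) − a/V_m²
RT/(V_m − b) = (0.08206)(391.8)/(0.7996 − 0.04333) = 32.151/0.75627 = 42.513 atm
a/V_m² = 2.275/(0.7996)² = 3.5582 atm
P = 42.513 − 3.5582 = 38.95 atm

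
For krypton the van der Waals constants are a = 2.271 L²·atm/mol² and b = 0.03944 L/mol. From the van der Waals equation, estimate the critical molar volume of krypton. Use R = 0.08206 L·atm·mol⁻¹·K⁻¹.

V_m,c ≈ 0.1183 L/mol

For a van der Waals gas, V_m,c = 3b.
V_m,c = 3×0.03944 = 0.1183 L/mol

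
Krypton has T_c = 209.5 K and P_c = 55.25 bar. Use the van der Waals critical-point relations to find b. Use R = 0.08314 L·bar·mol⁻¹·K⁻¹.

From T_c = 8a/(27Rb) and P_c = a/(27b²): b = R T_c/(8 P_c).
b = (0.08314)(209.5)/(8×55.25) = 17.418/442.00 = 0.03941 L/mol

b ≈ 0.03941 L/mol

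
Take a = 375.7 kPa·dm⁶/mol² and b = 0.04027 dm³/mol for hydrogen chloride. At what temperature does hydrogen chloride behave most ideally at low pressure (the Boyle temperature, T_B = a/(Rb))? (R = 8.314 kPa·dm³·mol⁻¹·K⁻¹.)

T_B ≈ 1122 K

For a van der Waals gas the second virial coefficient B₂ = b − a/(RT) vanishes at T_B = a/(Rb).
T_B = 375.7/(8.314×0.04027) = 375.7/0.33480 = 1122 K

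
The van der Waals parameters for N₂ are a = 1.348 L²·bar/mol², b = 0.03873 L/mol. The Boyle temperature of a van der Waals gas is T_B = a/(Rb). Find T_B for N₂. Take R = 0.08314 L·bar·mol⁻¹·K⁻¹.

T_B ≈ 418.6 K

For a van der Waals gas the second virial coefficient B₂ = b − a/(RT) vanishes at T_B = a/(Rb).
T_B = 1.348/(0.08314×0.03873) = 1.348/0.0032200 = 418.6 K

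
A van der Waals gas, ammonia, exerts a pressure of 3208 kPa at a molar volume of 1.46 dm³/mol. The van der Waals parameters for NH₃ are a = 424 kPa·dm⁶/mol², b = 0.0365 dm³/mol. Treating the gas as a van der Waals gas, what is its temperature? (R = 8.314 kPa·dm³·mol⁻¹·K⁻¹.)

T ≈ 583.3 K

T = (P + a/V_m²)(V_m − b)/R
P + a/V_m² = 3208 + 424/(1.46)² = 3406.9 kPa
V_m − b = 1.46 − 0.0365 = 1.4235 dm³/mol
T = (3406.9)(1.4235)/8.314 = 583.3 K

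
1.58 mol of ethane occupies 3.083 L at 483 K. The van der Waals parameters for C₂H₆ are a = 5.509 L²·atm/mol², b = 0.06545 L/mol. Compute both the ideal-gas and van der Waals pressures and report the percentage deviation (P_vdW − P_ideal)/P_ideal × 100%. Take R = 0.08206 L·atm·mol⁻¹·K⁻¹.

-3.65 %

Ideal: P_ideal = nRT/V = (1.58)(0.08206)(483)/3.083 = 20.3124 atm
vdW: P = nRT/(V − nb) − a n²/V² = 62.6233/2.97959 − 13.7527/9.50489 = 21.0174 − 1.44691 = 19.5705 atm
% deviation = (19.5705 − 20.3124)/20.3124 × 100% = -3.65%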